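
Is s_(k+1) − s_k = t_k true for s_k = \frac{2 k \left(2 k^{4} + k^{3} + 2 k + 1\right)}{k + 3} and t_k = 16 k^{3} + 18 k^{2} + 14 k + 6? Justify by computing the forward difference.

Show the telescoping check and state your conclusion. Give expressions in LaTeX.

Invalid: residual \frac{4 \left(- 6 k^{4} - 34 k^{3} - 33 k^{2} - 23 k - 9\right)}{k^{2} + 7 k + 12} ≠ 0.

s_(k+1) = 2*(k + 1)*(2*k + 2*(k + 1)**4 + (k + 1)**3 + 3)/(k + 4)
s_(k+1) − s_k = 2*(8*k**5 + 53*k**4 + 98*k**3 + 94*k**2 + 59*k + 18)/(k**2 + 7*k + 12)
(s_(k+1) − s_k) − t_k = 4*(-6*k**4 - 34*k**3 - 33*k**2 - 23*k - 9)/(k**2 + 7*k + 12)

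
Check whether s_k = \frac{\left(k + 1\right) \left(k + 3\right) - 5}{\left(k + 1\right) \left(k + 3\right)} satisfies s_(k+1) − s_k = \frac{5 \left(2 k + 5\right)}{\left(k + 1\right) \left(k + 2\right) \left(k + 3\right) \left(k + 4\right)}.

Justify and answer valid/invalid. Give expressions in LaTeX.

valid (s_(k+1) − s_k reduces to t_k)

s_(k+1) = ((k + 2)*(k + 4) - 5)/((k + 2)*(k + 4))
s_(k+1) − s_k = 5*(2*k + 5)/(k**4 + 10*k**3 + 35*k**2 + 50*k + 24)
(s_(k+1) − s_k) − t_k = 0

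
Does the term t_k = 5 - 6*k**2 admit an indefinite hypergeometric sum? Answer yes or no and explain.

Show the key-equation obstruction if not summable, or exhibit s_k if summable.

r(k) = (6*(k + 1)**2 - 5)/(6*k**2 - 5) after simplifying.
Normal form (A,B,C) = (1, 1, k**2 - 5/6).
Set up (1)·f(k+1) − (1)·f(k) − (k**2 - 5/6) = 0.
Bound: deg f ≤ 3.
Solve for f: f(k) = k*(2*k**2 - 3*k - 4)/6 (degree 3 ≤ 3).
Certificate R = B(k−1)f/C = k*(2*k**2 - 3*k - 4)/(6*k**2 - 5) gives s_k = k*(-2*k**2 + 3*k + 4).
Verify: 5 - 6*k**2 matches t_k.

Yes. s_k = k*(-2*k**2 + 3*k + 4).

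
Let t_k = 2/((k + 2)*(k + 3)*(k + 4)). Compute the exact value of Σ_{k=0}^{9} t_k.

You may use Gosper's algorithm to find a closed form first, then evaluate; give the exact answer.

Σ = 25/156

Ratio r(k) = (k + 2)/(k + 5).
Gosper form: A/B · C(k+1)/C(k) with A=k + 2, B=k + 5, C=1.
Key eq: (k + 2)·f(k+1) = (k + 4)·f(k) + (1).
d = 2 from the (1,1,0) case.
Solve for f: f(k) = k*(k + 5)/12 (degree 2 ≤ 2).
So s_k = (B(k−1)f/C)·t_k = (k*(k + 4)*(k + 5)/12)·t_k = k*(k + 5)/(6*(k + 2)*(k + 3)).
Verify: 2/(k**3 + 9*k**2 + 26*k + 24) matches t_k.
Telescoping: Σ = s_(10) − s_(0) = 25/156 − (0) = 25/156.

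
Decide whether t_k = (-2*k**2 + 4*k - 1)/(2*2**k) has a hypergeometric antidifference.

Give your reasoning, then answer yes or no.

Yes. s_k = (2*k**2 + 3)/2**k.

Ratio r(k) = (2*k**2 - 1)/(2*(2*k**2 - 4*k + 1)).
Factor: A=1/2; B=1; C=k**2 - 2*k + 1/2.
f must satisfy (1/2)·f(k+1) − (1)·f(k) = k**2 - 2*k + 1/2.
Bound: deg f ≤ 2.
Solving with deg f ≤ 2: f(k) = -2*k**2 - 3.
Get s_k = R·t_k = (2*k**2 + 3)/2**k with R(k) = B(k−1)f(k)/C(k) = -2*(2*k**2 + 3)/(2*k**2 - 4*k + 1).
Verify: (-2*k**2 + 4*k - 1)/(2*2**k) matches t_k.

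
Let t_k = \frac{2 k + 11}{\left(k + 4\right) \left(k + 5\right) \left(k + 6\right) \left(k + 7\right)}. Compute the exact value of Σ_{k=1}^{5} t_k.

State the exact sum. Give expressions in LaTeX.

Σ = 17/840

t_(k+1)/t_k = (k + 4)*(2*k + 13)/((k + 8)*(2*k + 11)).
Factor: A=k + 4; B=k + 8; C=k + 11/2.
Set up (k + 4)·f(k+1) − (k + 7)·f(k) − (k + 11/2) = 0.
d = 3 from the (1,1,1) case.
Solve for f: f(k) = k*(k + 5)*(k + 10)/48 (degree 3 ≤ 3).
Get s_k = R·t_k = k*(k + 10)/(24*(k**2 + 10*k + 24)) with R(k) = B(k−1)f(k)/C(k) = k*(k + 5)*(k + 7)*(k + 10)/(24*(2*k + 11)).
s_(k+1) − s_k = (2*k + 11)/(k**4 + 22*k**3 + 179*k**2 + 638*k + 840) = t_k.
Σ_(k=1)^(5) t_k = s_(6) − s_(1) = 1/30 − (11/840) = 17/840.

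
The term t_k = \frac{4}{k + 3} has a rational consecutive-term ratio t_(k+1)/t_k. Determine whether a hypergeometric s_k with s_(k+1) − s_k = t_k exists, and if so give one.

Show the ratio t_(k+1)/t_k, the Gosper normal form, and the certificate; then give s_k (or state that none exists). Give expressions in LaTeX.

r(k) = (k + 3)/(k + 4) after simplifying.
Take A(k)=k + 3, B(k)=k + 4, C(k)=1.
Solve (k + 3)·f(k+1) − (k + 3)·f(k) = 1.
From deg A=1, deg B=1, deg C=0: d=0.
Generic f = c0 gives residual -1; -1 = 0 cannot hold, so t_k is not Gosper-summable.

none (Gosper's algorithm certifies no s_k)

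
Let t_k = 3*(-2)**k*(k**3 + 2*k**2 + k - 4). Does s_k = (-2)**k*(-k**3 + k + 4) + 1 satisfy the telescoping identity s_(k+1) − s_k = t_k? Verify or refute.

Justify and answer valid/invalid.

valid; difference matches t_k

s_(k+1) = (-2)**(k + 1)*(k - (k + 1)**3 + 5) + 1
s_(k+1) − s_k = 3*(-2)**k*(k**3 + 2*k**2 + k - 4)
(s_(k+1) − s_k) − t_k = 0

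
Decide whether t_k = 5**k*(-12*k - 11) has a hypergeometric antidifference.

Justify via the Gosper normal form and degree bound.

Yes. s_k = 5**k*(1 - 3*k).

Compute t_(k+1)/t_k: get 5*(12*k + 23)/(12*k + 11).
Gosper form: A/B · C(k+1)/C(k) with A=5, B=1, C=k + 11/12.
Need (5)·f(k+1) − (1)·f(k) = k + 11/12.
d = 1 from the (0,0,1) case.
Solve for f: f(k) = (3*k - 1)/12 (degree 1 ≤ 1).
Certificate R = B(k−1)f/C = (3*k - 1)/(12*k + 11) gives s_k = 5**k*(1 - 3*k).
Δs = 5**k*(-12*k - 11), as required.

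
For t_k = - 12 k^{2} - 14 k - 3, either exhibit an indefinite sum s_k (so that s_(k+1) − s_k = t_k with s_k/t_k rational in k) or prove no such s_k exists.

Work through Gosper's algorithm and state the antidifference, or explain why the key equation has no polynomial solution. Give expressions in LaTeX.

The ratio is (12*k**2 + 38*k + 29)/(12*k**2 + 14*k + 3).
A = 1, B = 1, C = k**2 + 7*k/6 + 1/4.
f must satisfy (1)·f(k+1) − (1)·f(k) = k**2 + 7*k/6 + 1/4.
deg f ≤ 3 (via 0,0,2).
A polynomial solution: f(k) = k*(4*k**2 + k - 2)/12.
Then R = B(k−1)f/C = k*(4*k**2 + k - 2)/(12*k**2 + 14*k + 3), so s_k = R(k)·t_k = k*(-4*k**2 - k + 2).
Δs = -12*k**2 - 14*k - 3, as required.

s_k = k \left(- 4 k^{2} - k + 2\right)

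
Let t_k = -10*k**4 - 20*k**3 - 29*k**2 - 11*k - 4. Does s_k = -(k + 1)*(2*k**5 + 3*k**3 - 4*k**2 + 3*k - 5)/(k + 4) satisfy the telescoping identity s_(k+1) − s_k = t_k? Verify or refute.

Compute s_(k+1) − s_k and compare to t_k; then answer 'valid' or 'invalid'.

Invalid: residual 3*(8*k**5 + 60*k**4 + 106*k**3 + 131*k**2 + 45*k + 21)/(k**2 + 9*k + 20) ≠ 0.

s_(k+1) = -(k + 2)*(3*k + 2*(k + 1)**5 + 3*(k + 1)**3 - 4*(k + 1)**2 - 2)/(k + 5)
s_(k+1) − s_k = (-10*k**6 - 86*k**5 - 229*k**4 - 354*k**3 - 290*k**2 - 121*k - 17)/(k**2 + 9*k + 20)
(s_(k+1) − s_k) − t_k = 3*(8*k**5 + 60*k**4 + 106*k**3 + 131*k**2 + 45*k + 21)/(k**2 + 9*k + 20)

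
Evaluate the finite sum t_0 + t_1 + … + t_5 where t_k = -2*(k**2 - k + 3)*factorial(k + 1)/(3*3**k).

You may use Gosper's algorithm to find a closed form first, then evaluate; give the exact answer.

r(k) = (k + 2)*(-k + (k + 1)**2 + 2)/(3*(k**2 - k + 3)) after simplifying.
So A=k/3 + 2/3 and B=1, with C=k**2 - k + 3.
Set up (k/3 + 2/3)·f(k+1) − (1)·f(k) − (k**2 - k + 3) = 0.
Degrees (1,0,2) ⇒ d ≤ 1.
Coefficient equations give f(k) = 3*(k - 1).
Then R = B(k−1)f/C = 3*(k - 1)/(k**2 - k + 3), so s_k = R(k)·t_k = -2*(k - 1)*factorial(k + 1)/3**k.
Verify: -2*(k**2 - k + 3)*factorial(k + 1)/(3*3**k) matches t_k.
Telescoping: Σ = s_(6) − s_(0) = -5600/81 − (2) = -5762/81.

Σ = -5762/81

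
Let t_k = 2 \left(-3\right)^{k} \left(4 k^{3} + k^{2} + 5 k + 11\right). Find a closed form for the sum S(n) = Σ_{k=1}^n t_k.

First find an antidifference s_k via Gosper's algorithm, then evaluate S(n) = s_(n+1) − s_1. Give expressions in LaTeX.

r(k) = 3*(-4*k**3 - 13*k**2 - 19*k - 21)/(4*k**3 + k**2 + 5*k + 11) after simplifying.
A = -3, B = 1, C = k**3 + k**2/4 + 5*k/4 + 11/4.
Need (-3)·f(k+1) − (1)·f(k) = k**3 + k**2/4 + 5*k/4 + 11/4.
From deg A=0, deg B=0, deg C=3: d=3.
Coefficient equations give f(k) = -(k**3 - 2*k**2 + 2*k + 2)/4.
Get s_k = R·t_k = 2*(-3)**k*(-k**3 + 2*k**2 - 2*k - 2) with R(k) = B(k−1)f(k)/C(k) = -(k**3 - 2*k**2 + 2*k + 2)/(4*k**3 + k**2 + 5*k + 11).
Δs = 2*(-3)**k*(4*k**3 + k**2 + 5*k + 11), as required.
Evaluate: s_(n+1) = 6*(-3)**n*(n**3 + n**2 + n + 3); subtract s_(1) = 18 ⇒ S(n) = 6*(-3)**n*n**3 + 6*(-3)**n*n**2 + 6*(-3)**n*n + 18*(-3)**n - 18.

S(n) = 6 \left(-3\right)^{n} n^{3} + 6 \left(-3\right)^{n} n^{2} + 6 \left(-3\right)^{n} n + 18 \left(-3\right)^{n} - 18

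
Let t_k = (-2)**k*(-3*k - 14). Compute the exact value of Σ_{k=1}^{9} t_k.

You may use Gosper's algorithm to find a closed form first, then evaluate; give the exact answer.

r(k) = 2*(-3*k - 17)/(3*k + 14) after simplifying.
Take A(k)=-2, B(k)=1, C(k)=k + 14/3.
Key eq: (-2)·f(k+1) = (1)·f(k) + (k + 14/3).
d = 1 from the (0,0,1) case.
A polynomial solution: f(k) = -(k + 4)/3.
Then R = B(k−1)f/C = -(k + 4)/(3*k + 14), so s_k = R(k)·t_k = (-2)**k*(k + 4).
s_(k+1) − s_k = (-2)**k*(-3*k - 14) = t_k.
Evaluate s at k=10 and k=1: 14336 and -10; difference 14346.

Σ = 14346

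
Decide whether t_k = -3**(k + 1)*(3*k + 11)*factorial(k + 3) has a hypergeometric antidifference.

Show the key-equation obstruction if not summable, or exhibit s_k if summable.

The ratio is 3*(k + 4)*(3*k + 14)/(3*k + 11).
Take A(k)=3*k + 12, B(k)=1, C(k)=k + 11/3.
Need (3*k + 12)·f(k+1) − (1)·f(k) = k + 11/3.
d = 0 from the (1,0,1) case.
Coefficient equations give f(k) = 1/3.
So s_k = (B(k−1)f/C)·t_k = (1/(3*k + 11))·t_k = -3**(k + 1)*factorial(k + 3).
s_(k+1) − s_k = -3**(k + 1)*(3*k + 11)*factorial(k + 3) = t_k.

Yes. s_k = -3**(k + 1)*factorial(k + 3).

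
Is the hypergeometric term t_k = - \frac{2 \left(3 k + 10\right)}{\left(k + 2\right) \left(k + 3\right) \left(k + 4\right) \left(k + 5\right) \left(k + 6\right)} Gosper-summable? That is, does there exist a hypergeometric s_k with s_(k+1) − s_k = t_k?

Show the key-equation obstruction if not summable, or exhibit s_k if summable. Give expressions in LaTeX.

Step 1: r(k) = (k + 2)*(3*k + 13)/((k + 7)*(3*k + 10)).
Factor: A=k + 2; B=k + 7; C=k + 10/3.
Need (k + 2)·f(k+1) − (k + 6)·f(k) = k + 10/3.
deg f ≤ 4 (via 1,1,1).
Solving with deg f ≤ 4: f(k) = k*(k + 3)*(k**2 + 11*k + 38)/120.
Then R = B(k−1)f/C = k*(k + 3)*(k + 6)*(k**2 + 11*k + 38)/(40*(3*k + 10)), so s_k = R(k)·t_k = k*(-k**2 - 11*k - 38)/(20*(k**3 + 11*k**2 + 38*k + 40)).
Verify: 2*(-3*k - 10)/(k**5 + 20*k**4 + 155*k**3 + 580*k**2 + 1044*k + 720) matches t_k.

Yes. s_k = \frac{k \left(- k^{2} - 11 k - 38\right)}{20 \left(k^{3} + 11 k^{2} + 38 k + 40\right)}.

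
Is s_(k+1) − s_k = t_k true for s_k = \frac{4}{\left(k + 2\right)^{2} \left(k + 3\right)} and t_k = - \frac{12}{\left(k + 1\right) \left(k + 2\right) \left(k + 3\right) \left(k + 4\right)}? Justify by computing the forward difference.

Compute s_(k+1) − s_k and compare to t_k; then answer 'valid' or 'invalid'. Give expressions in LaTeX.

s_(k+1) = 4/((k + 3)**2*(k + 4))
s_(k+1) − s_k = 4*((k + 2)**2 - (k + 3)*(k + 4))/((k + 2)**2*(k + 3)**2*(k + 4))
(s_(k+1) − s_k) − t_k = 8*(2*k + 5)/(k**6 + 15*k**5 + 91*k**4 + 285*k**3 + 484*k**2 + 420*k + 144)

Invalid: residual \frac{8 \left(2 k + 5\right)}{k^{6} + 15 k^{5} + 91 k^{4} + 285 k^{3} + 484 k^{2} + 420 k + 144} ≠ 0.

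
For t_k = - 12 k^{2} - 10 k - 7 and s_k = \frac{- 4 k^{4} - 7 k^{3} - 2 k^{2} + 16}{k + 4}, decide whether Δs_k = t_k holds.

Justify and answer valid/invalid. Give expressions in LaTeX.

Invalid: residual \frac{2 \left(8 k^{3} + 59 k^{2} + 43 k + 36\right)}{k^{2} + 9 k + 20} ≠ 0.

s_(k+1) = (-4*k**4 - 23*k**3 - 47*k**2 - 41*k + 3)/(k + 5)
s_(k+1) − s_k = (-12*k**4 - 102*k**3 - 219*k**2 - 177*k - 68)/(k**2 + 9*k + 20)
(s_(k+1) − s_k) − t_k = 2*(8*k**3 + 59*k**2 + 43*k + 36)/(k**2 + 9*k + 20)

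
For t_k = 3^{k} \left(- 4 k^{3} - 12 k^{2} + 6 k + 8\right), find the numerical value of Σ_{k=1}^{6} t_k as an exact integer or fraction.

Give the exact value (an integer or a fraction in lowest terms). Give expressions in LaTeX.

The ratio is 3*(2*k**3 + 12*k**2 + 15*k + 1)/(2*k**3 + 6*k**2 - 3*k - 4).
So A=3 and B=1, with C=k**3 + 3*k**2 - 3*k/2 - 2.
Set up (3)·f(k+1) − (1)·f(k) − (k**3 + 3*k**2 - 3*k/2 - 2) = 0.
deg f ≤ 3 (via 0,0,3).
Match coefficients ⇒ f(k) = (k - 2)*(k + 1)*(2*k - 1)/4.
Then R = B(k−1)f/C = (k - 2)*(k + 1)*(2*k - 1)/(2*(2*k**3 + 6*k**2 - 3*k - 4)), so s_k = R(k)·t_k = 3**k*(-2*k**3 + 3*k**2 + 3*k - 2).
s_(k+1) − s_k = 3**k*(-4*k**3 - 12*k**2 + 6*k + 8) = t_k.
Sum = s_(7) − s_(1); s_(7) = -1137240, s_(1) = 6 ⇒ -1137246.

Σ = -1137246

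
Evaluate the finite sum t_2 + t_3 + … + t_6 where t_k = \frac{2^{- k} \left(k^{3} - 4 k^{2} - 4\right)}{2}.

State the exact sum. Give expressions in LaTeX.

Step 1: r(k) = (k**3 - k**2 - 5*k - 7)/(2*(k**3 - 4*k**2 - 4)).
A = 1/2, B = 1, C = k**3 - 4*k**2 - 4.
Set up (1/2)·f(k+1) − (1)·f(k) − (k**3 - 4*k**2 - 4) = 0.
d = 3 from the (0,0,3) case.
A polynomial solution: f(k) = -2*(k**3 - k**2 + k - 3).
Certificate R = B(k−1)f/C = -2*(k**3 - k**2 + k - 3)/(k**3 - 4*k**2 - 4) gives s_k = (-k**3 + k**2 - k + 3)/2**k.
Check: Δs_k = (k**3 - 4*k**2 - 4)/(2*2**k). ✓
Σ_(k=2)^(6) t_k = s_(7) − s_(2) = -149/64 − (-3/4) = -101/64.

Σ = -101/64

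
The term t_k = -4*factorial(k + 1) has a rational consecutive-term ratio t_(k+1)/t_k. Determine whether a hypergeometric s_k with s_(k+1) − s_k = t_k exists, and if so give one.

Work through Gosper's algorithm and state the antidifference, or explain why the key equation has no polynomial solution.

none (Gosper's algorithm certifies no s_k)

r(k) = k + 2 after simplifying.
A = k + 2, B = 1, C = 1.
Key eq: (k + 2)·f(k+1) = (1)·f(k) + (1).
Degrees (1,0,0) ⇒ d ≤ -1.
Negative degree bound (-1): no f exists, t_k not Gosper-summable.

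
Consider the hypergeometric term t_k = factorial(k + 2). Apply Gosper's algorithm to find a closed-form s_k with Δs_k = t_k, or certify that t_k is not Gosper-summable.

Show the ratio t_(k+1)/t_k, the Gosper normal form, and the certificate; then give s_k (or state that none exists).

The ratio is k + 3.
Normal form (A,B,C) = (k + 3, 1, 1).
f must satisfy (k + 3)·f(k+1) − (1)·f(k) = 1.
From deg A=1, deg B=0, deg C=0: d=-1.
deg f ≤ -1 is impossible — no certificate.

none — t_k is not Gosper-summable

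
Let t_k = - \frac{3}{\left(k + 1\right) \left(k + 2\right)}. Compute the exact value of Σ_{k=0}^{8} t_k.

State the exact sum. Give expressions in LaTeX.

Ratio r(k) = (k + 1)/(k + 3).
Normal form (A,B,C) = (k + 1, k + 3, 1).
f must satisfy (k + 1)·f(k+1) − (k + 2)·f(k) = 1.
Degrees (1,1,0) ⇒ d ≤ 1.
Solving with deg f ≤ 1: f(k) = k.
Get s_k = R·t_k = -3*k/(k + 1) with R(k) = B(k−1)f(k)/C(k) = k*(k + 2).
Δs = -3/(k**2 + 3*k + 2), as required.
Evaluate s at k=9 and k=0: -27/10 and 0; difference -27/10.

Σ = -27/10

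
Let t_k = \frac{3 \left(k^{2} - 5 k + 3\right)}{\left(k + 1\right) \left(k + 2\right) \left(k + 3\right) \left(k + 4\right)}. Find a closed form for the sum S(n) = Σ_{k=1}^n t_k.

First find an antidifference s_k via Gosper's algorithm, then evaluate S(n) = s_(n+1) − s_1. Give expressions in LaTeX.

S(n) = \frac{n \left(n^{2} - 15 n + 2\right)}{8 \left(n^{3} + 9 n^{2} + 26 n + 24\right)}

Ratio r(k) = (k**3 - 2*k**2 - 4*k - 1)/(k**3 - 22*k + 15).
Take A(k)=k + 1, B(k)=k + 5, C(k)=k**2 - 5*k + 3.
Set up (k + 1)·f(k+1) − (k + 4)·f(k) − (k**2 - 5*k + 3) = 0.
Bound: deg f ≤ 3.
A polynomial solution: f(k) = k*(k**2 + 17)/6.
So s_k = (B(k−1)f/C)·t_k = (k*(k + 4)*(k**2 + 17)/(6*(k**2 - 5*k + 3)))·t_k = k*(k**2 + 17)/(2*(k + 1)*(k + 2)*(k + 3)).
s_(k+1) − s_k = 3*(k**2 - 5*k + 3)/(k**4 + 10*k**3 + 35*k**2 + 50*k + 24) = t_k.
Telescope: S(n) = s_(n+1) − s_(1) = (n**3 + 3*n**2 + 20*n + 18)/(2*(n**3 + 9*n**2 + 26*n + 24)) − (3/8) = n*(n**2 - 15*n + 2)/(8*(n**3 + 9*n**2 + 26*n + 24)).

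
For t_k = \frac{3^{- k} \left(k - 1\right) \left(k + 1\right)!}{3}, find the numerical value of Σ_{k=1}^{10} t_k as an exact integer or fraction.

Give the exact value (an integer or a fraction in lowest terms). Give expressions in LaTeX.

Σ = 1970714/729

Compute t_(k+1)/t_k: get k*(k + 2)/(3*(k - 1)).
Factor: A=k/3 + 2/3; B=1; C=k - 1.
f must satisfy (k/3 + 2/3)·f(k+1) − (1)·f(k) = k - 1.
deg f ≤ 0 (via 1,0,1).
Solve for f: f(k) = 3 (degree 0 ≤ 0).
So s_k = (B(k−1)f/C)·t_k = (3/(k - 1))·t_k = factorial(k + 1)/3**k.
Δs = (k - 1)*factorial(k + 1)/(3*3**k), as required.
Telescoping: Σ = s_(11) − s_(1) = 1971200/729 − (2/3) = 1970714/729.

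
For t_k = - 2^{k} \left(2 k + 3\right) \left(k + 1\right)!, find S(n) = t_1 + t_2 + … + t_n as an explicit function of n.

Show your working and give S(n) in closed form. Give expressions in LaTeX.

S(n) = - 2 \cdot 2^{n} \left(n + 2\right)! + 4

r(k) = 2*(k + 2)*(2*k + 5)/(2*k + 3) after simplifying.
Factor: A=2*k + 4; B=1; C=k + 3/2.
Set up (2*k + 4)·f(k+1) − (1)·f(k) − (k + 3/2) = 0.
From deg A=1, deg B=0, deg C=1: d=0.
Match coefficients ⇒ f(k) = 1/2.
Then R = B(k−1)f/C = 1/(2*k + 3), so s_k = R(k)·t_k = -2**k*factorial(k + 1).
s_(k+1) − s_k = -2**k*(2*k + 3)*factorial(k + 1) = t_k.
Evaluate: s_(n+1) = -2**(n + 1)*factorial(n + 2); subtract s_(1) = -4 ⇒ S(n) = -2*2**n*factorial(n + 2) + 4.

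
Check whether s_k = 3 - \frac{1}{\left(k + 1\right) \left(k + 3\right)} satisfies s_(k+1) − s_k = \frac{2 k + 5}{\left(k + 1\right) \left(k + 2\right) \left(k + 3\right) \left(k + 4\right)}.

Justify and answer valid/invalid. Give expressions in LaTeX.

Valid: the claim telescopes to t_k.

s_(k+1) = 3 - 1/((k + 2)*(k + 4))
s_(k+1) − s_k = (2*k + 5)/(k**4 + 10*k**3 + 35*k**2 + 50*k + 24)
(s_(k+1) − s_k) − t_k = 0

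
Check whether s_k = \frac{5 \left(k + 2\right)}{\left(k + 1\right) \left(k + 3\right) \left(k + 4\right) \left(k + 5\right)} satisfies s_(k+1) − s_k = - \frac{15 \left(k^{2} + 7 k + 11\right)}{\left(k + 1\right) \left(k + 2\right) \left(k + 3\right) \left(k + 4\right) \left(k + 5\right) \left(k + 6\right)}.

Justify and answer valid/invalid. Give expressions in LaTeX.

s_(k+1) = 5*(k + 3)/((k + 2)*(k + 4)*(k + 5)*(k + 6))
s_(k+1) − s_k = 5*(-3*k**2 - 13*k - 15)/(k**6 + 21*k**5 + 175*k**4 + 735*k**3 + 1624*k**2 + 1764*k + 720)
(s_(k+1) − s_k) − t_k = 10*(4*k + 9)/(k**6 + 21*k**5 + 175*k**4 + 735*k**3 + 1624*k**2 + 1764*k + 720)

Invalid: residual \frac{10 \left(4 k + 9\right)}{k^{6} + 21 k^{5} + 175 k^{4} + 735 k^{3} + 1624 k^{2} + 1764 k + 720} ≠ 0.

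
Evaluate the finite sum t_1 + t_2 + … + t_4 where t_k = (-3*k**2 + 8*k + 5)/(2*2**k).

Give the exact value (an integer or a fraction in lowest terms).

The ratio is (3*k**2 - 2*k - 10)/(2*(3*k**2 - 8*k - 5)).
So A=1/2 and B=1, with C=k**2 - 8*k/3 - 5/3.
Key eq: (1/2)·f(k+1) = (1)·f(k) + (k**2 - 8*k/3 - 5/3).
deg f ≤ 2 (via 0,0,2).
Match coefficients ⇒ f(k) = -2*(3*k**2 - 2*k - 4)/3.
R(k) = B(k−1)·f(k)/C(k) = -2*(3*k**2 - 2*k - 4)/(3*k**2 - 8*k - 5); s_k = R·t_k = (3*k**2 - 2*k - 4)/2**k.
Verify: (-3*k**2 + 8*k + 5)/(2*2**k) matches t_k.
Σ_(k=1)^(4) t_k = s_(5) − s_(1) = 61/32 − (-3/2) = 109/32.

Σ = 109/32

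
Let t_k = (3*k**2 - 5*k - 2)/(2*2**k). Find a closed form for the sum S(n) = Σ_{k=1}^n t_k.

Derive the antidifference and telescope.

S(n) = (6*2**n - 3*n**2 - 7*n - 6)/(2*2**n)

Step 1: r(k) = (3*k**2 + k - 4)/(2*(3*k**2 - 5*k - 2)).
Take A(k)=1/2, B(k)=1, C(k)=k**2 - 5*k/3 - 2/3.
Need (1/2)·f(k+1) − (1)·f(k) = k**2 - 5*k/3 - 2/3.
Degrees (0,0,2) ⇒ d ≤ 2.
Solve for f: f(k) = -2*(3*k**2 + k + 2)/3 (degree 2 ≤ 2).
Then R = B(k−1)f/C = -2*(3*k**2 + k + 2)/((k - 2)*(3*k + 1)), so s_k = R(k)·t_k = (-3*k**2 - k - 2)/2**k.
Δs = (3*k**2 - 5*k - 2)/(2*2**k), as required.
Telescope: S(n) = s_(n+1) − s_(1) = 2**(-n - 1)*(-3*n**2 - 7*n - 6) − (-3) = (6*2**n - 3*n**2 - 7*n - 6)/(2*2**n).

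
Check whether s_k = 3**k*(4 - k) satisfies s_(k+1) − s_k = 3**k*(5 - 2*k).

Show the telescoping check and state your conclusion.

s_(k+1) = 3**(k + 1)*(3 - k)
s_(k+1) − s_k = 3**k*(5 - 2*k)
(s_(k+1) − s_k) − t_k = 0

Valid: the claim telescopes to t_k.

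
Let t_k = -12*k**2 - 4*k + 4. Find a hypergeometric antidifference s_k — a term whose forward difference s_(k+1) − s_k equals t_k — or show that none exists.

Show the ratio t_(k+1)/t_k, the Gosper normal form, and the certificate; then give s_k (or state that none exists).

Step 1: r(k) = (k + 3*(k + 1)**2)/(3*k**2 + k - 1).
Take A(k)=1, B(k)=1, C(k)=k**2 + k/3 - 1/3.
Solve (1)·f(k+1) − (1)·f(k) = k**2 + k/3 - 1/3.
Degrees (0,0,2) ⇒ d ≤ 3.
Solve for f: f(k) = k*(k**2 - k - 1)/3 (degree 3 ≤ 3).
Certificate R = B(k−1)f/C = k*(k**2 - k - 1)/(3*k**2 + k - 1) gives s_k = 4*k*(-k**2 + k + 1).
Δs = -12*k**2 - 4*k + 4, as required.

s_k = 4*k*(-k**2 + k + 1)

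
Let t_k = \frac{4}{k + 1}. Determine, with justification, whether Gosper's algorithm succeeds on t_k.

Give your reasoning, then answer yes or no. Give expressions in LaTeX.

Step 1: r(k) = (k + 1)/(k + 2).
Gosper form: A/B · C(k+1)/C(k) with A=k + 1, B=k + 2, C=1.
Solve (k + 1)·f(k+1) − (k + 1)·f(k) = 1.
From deg A=1, deg B=1, deg C=0: d=0.
Generic f = c0 gives residual -1; -1 = 0 cannot hold, so t_k is not Gosper-summable.

No — key equation has no polynomial f.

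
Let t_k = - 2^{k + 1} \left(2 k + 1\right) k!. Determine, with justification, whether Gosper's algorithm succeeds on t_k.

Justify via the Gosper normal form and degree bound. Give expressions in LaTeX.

t_(k+1)/t_k = 2*(k + 1)*(2*k + 3)/(2*k + 1).
Gosper form: A/B · C(k+1)/C(k) with A=2*k + 2, B=1, C=k + 1/2.
f must satisfy (2*k + 2)·f(k+1) − (1)·f(k) = k + 1/2.
Bound: deg f ≤ 0.
Solve for f: f(k) = 1/2 (degree 0 ≤ 0).
Certificate R = B(k−1)f/C = 1/(2*k + 1) gives s_k = -2**(k + 1)*factorial(k).
Δs = -2**(k + 1)*(2*k + 1)*factorial(k), as required.

Yes. s_k = - 2^{k + 1} k!.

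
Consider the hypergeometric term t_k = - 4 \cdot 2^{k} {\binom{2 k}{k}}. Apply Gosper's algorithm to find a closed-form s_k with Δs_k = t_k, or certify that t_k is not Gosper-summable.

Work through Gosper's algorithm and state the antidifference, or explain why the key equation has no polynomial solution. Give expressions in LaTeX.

t_(k+1)/t_k = 4*(2*k + 1)/(k + 1).
A = 8*k + 4, B = k + 1, C = 1.
Solve (8*k + 4)·f(k+1) − (k)·f(k) = 1.
deg f ≤ -1 (via 1,1,0).
Bound -1 < 0, so the key equation has no polynomial solution.

none (Gosper's algorithm certifies no s_k)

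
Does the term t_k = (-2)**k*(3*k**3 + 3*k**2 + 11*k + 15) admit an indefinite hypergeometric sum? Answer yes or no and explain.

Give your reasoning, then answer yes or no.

Yes. s_k = (-2)**k*(-k**3 + k**2 - 3*k - 3).

t_(k+1)/t_k = 2*(-3*k**3 - 12*k**2 - 26*k - 32)/(3*k**3 + 3*k**2 + 11*k + 15).
Normal form (A,B,C) = (-2, 1, k**3 + k**2 + 11*k/3 + 5).
Set up (-2)·f(k+1) − (1)·f(k) − (k**3 + k**2 + 11*k/3 + 5) = 0.
Degrees (0,0,3) ⇒ d ≤ 3.
Match coefficients ⇒ f(k) = -(k**3 - k**2 + 3*k + 3)/3.
Certificate R = B(k−1)f/C = -(k**3 - k**2 + 3*k + 3)/(3*k**3 + 3*k**2 + 11*k + 15) gives s_k = (-2)**k*(-k**3 + k**2 - 3*k - 3).
Check: Δs_k = (-2)**k*(3*k**3 + 3*k**2 + 11*k + 15). ✓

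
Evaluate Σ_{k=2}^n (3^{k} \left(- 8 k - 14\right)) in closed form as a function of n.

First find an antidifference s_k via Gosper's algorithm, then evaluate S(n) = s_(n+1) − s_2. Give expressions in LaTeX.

S(n) = - 12 \cdot 3^{n} n - 15 \cdot 3^{n} + 81

r(k) = 3*(4*k + 11)/(4*k + 7) after simplifying.
Take A(k)=3, B(k)=1, C(k)=k + 7/4.
Set up (3)·f(k+1) − (1)·f(k) − (k + 7/4) = 0.
deg f ≤ 1 (via 0,0,1).
Solve for f: f(k) = (4*k + 1)/8 (degree 1 ≤ 1).
Get s_k = R·t_k = 3**k*(-4*k - 1) with R(k) = B(k−1)f(k)/C(k) = (4*k + 1)/(2*(4*k + 7)).
Check: Δs_k = 3**k*(-8*k - 14). ✓
Telescope: S(n) = s_(n+1) − s_(2) = 3**(n + 1)*(-4*n - 5) − (-81) = -12*3**n*n - 15*3**n + 81.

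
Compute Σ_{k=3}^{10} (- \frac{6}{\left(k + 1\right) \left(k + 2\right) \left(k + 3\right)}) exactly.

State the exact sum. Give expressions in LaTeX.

Compute t_(k+1)/t_k: get (k + 1)/(k + 4).
A = k + 1, B = k + 4, C = 1.
Key eq: (k + 1)·f(k+1) = (k + 3)·f(k) + (1).
Degrees (1,1,0) ⇒ d ≤ 2.
A polynomial solution: f(k) = k*(k + 3)/4.
Then R = B(k−1)f/C = k*(k + 3)**2/4, so s_k = R(k)·t_k = 3*k*(-k - 3)/(2*(k + 1)*(k + 2)).
Check: Δs_k = -6/(k**3 + 6*k**2 + 11*k + 6). ✓
Telescoping: Σ = s_(11) − s_(3) = -77/52 − (-27/20) = -17/130.

Σ = -17/130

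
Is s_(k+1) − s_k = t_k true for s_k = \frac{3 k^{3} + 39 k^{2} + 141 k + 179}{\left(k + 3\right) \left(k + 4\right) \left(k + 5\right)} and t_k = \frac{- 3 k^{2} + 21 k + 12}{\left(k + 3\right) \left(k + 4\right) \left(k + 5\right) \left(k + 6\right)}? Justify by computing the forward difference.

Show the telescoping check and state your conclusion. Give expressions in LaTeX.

Valid: the claim telescopes to t_k.

s_(k+1) = (141*k + 3*(k + 1)**3 + 39*(k + 1)**2 + 320)/((k + 4)*(k + 5)*(k + 6))
s_(k+1) − s_k = 3*(-k**2 + 7*k + 4)/(k**4 + 18*k**3 + 119*k**2 + 342*k + 360)
(s_(k+1) − s_k) − t_k = 0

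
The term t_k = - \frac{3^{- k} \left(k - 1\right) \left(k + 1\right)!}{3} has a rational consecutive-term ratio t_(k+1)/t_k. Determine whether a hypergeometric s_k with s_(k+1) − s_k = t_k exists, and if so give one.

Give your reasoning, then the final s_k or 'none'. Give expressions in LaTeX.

The ratio is k*(k + 2)/(3*(k - 1)).
Take A(k)=k/3 + 2/3, B(k)=1, C(k)=k - 1.
Solve (k/3 + 2/3)·f(k+1) − (1)·f(k) = k - 1.
d = 0 from the (1,0,1) case.
Solving with deg f ≤ 0: f(k) = 3.
Then R = B(k−1)f/C = 3/(k - 1), so s_k = R(k)·t_k = -factorial(k + 1)/3**k.
s_(k+1) − s_k = -(k - 1)*factorial(k + 1)/(3*3**k) = t_k.

s_k = - 3^{- k} \left(k + 1\right)!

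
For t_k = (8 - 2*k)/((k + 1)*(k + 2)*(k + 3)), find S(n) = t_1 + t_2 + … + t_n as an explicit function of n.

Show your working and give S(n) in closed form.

t_(k+1)/t_k = (k - 3)*(k + 1)/((k - 4)*(k + 4)).
Factor: A=k + 1; B=k + 4; C=k - 4.
Set up (k + 1)·f(k+1) − (k + 3)·f(k) − (k - 4) = 0.
Degrees (1,1,1) ⇒ d ≤ 2.
Solve for f: f(k) = -k*(3*k + 13)/4 (degree 2 ≤ 2).
Get s_k = R·t_k = k*(3*k + 13)/(2*(k + 1)*(k + 2)) with R(k) = B(k−1)f(k)/C(k) = -k*(k + 3)*(3*k + 13)/(4*(k - 4)).
Check: Δs_k = 2*(4 - k)/(k**3 + 6*k**2 + 11*k + 6). ✓
Σ_(k=1)^n t_k = s_(n+1) − s_(1) = ((3*n**2 + 19*n + 16)/(2*(n**2 + 5*n + 6))) − (4/3), i.e. n*(n + 17)/(6*(n**2 + 5*n + 6)).

S(n) = n*(n + 17)/(6*(n**2 + 5*n + 6))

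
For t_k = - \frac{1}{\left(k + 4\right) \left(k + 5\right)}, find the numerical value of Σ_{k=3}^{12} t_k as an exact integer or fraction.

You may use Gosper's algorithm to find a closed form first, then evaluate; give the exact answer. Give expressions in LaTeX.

Σ = -10/119

Ratio r(k) = (k + 4)/(k + 6).
Factor: A=k + 4; B=k + 6; C=1.
Set up (k + 4)·f(k+1) − (k + 5)·f(k) − (1) = 0.
Degrees (1,1,0) ⇒ d ≤ 1.
Solving with deg f ≤ 1: f(k) = k/4.
Certificate R = B(k−1)f/C = k*(k + 5)/4 gives s_k = -k/(4*k + 16).
Δs = -1/(k**2 + 9*k + 20), as required.
Telescoping: Σ = s_(13) − s_(3) = -13/68 − (-3/28) = -10/119.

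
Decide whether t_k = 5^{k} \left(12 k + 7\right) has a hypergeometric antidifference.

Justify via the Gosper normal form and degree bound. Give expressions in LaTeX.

Yes. s_k = 5^{k} \left(3 k - 2\right).

r(k) = 5*(12*k + 19)/(12*k + 7) after simplifying.
Factor: A=5; B=1; C=k + 7/12.
Solve (5)·f(k+1) − (1)·f(k) = k + 7/12.
d = 1 from the (0,0,1) case.
Match coefficients ⇒ f(k) = (3*k - 2)/12.
So s_k = (B(k−1)f/C)·t_k = ((3*k - 2)/(12*k + 7))·t_k = 5**k*(3*k - 2).
Δs = 5**k*(12*k + 7), as required.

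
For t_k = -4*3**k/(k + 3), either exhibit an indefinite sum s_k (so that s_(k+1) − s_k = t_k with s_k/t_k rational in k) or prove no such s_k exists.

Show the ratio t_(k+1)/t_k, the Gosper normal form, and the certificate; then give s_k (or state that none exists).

The ratio is 3*(k + 3)/(k + 4).
Gosper form: A/B · C(k+1)/C(k) with A=3*k + 9, B=k + 4, C=1.
Set up (3*k + 9)·f(k+1) − (k + 3)·f(k) − (1) = 0.
Degrees (1,1,0) ⇒ d ≤ -1.
Bound -1 < 0, so the key equation has no polynomial solution.

none — t_k is not Gosper-summable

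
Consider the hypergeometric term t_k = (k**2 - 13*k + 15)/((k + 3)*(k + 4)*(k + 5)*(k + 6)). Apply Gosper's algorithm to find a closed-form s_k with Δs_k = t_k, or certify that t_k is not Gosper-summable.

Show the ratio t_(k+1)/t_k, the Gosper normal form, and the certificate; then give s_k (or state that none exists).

s_k = k*(k**2 - 8*k + 107)/(20*(k + 3)*(k + 4)*(k + 5))

Step 1: r(k) = (k + 3)*(-13*k + (k + 1)**2 + 2)/((k + 7)*(k**2 - 13*k + 15)).
Take A(k)=k + 3, B(k)=k + 7, C(k)=k**2 - 13*k + 15.
Set up (k + 3)·f(k+1) − (k + 6)·f(k) − (k**2 - 13*k + 15) = 0.
Bound: deg f ≤ 3.
Match coefficients ⇒ f(k) = k*(k**2 - 8*k + 107)/20.
Then R = B(k−1)f/C = k*(k + 6)*(k**2 - 8*k + 107)/(20*(k**2 - 13*k + 15)), so s_k = R(k)·t_k = k*(k**2 - 8*k + 107)/(20*(k + 3)*(k + 4)*(k + 5)).
s_(k+1) − s_k = (k**2 - 13*k + 15)/(k**4 + 18*k**3 + 119*k**2 + 342*k + 360) = t_k.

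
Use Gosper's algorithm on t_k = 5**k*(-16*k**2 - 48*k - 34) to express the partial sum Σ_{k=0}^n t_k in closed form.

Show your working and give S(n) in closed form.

S(n) = -20*5**n*n**2 - 50*5**n*n - 35*5**n + 1

t_(k+1)/t_k = 5*(8*k**2 + 40*k + 49)/(8*k**2 + 24*k + 17).
A = 5, B = 1, C = k**2 + 3*k + 17/8.
Set up (5)·f(k+1) − (1)·f(k) − (k**2 + 3*k + 17/8) = 0.
Degrees (0,0,2) ⇒ d ≤ 2.
A polynomial solution: f(k) = (4*k**2 + 2*k + 1)/16.
Get s_k = R·t_k = 5**k*(-4*k**2 - 2*k - 1) with R(k) = B(k−1)f(k)/C(k) = (4*k**2 + 2*k + 1)/(2*(8*k**2 + 24*k + 17)).
Check: Δs_k = 5**k*(-16*k**2 - 48*k - 34). ✓
Telescope: S(n) = s_(n+1) − s_(0) = 5**(n + 1)*(-4*n**2 - 10*n - 7) − (-1) = -20*5**n*n**2 - 50*5**n*n - 35*5**n + 1.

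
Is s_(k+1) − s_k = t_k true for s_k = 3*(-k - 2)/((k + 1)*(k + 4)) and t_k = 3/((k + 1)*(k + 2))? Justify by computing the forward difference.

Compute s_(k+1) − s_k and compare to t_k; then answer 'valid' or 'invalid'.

Invalid: residual 12*(-k - 3)/(k**4 + 12*k**3 + 49*k**2 + 78*k + 40) ≠ 0.

s_(k+1) = 3*(-k - 3)/((k + 2)*(k + 5))
s_(k+1) − s_k = 3*(k**2 + 5*k + 8)/(k**4 + 12*k**3 + 49*k**2 + 78*k + 40)
(s_(k+1) − s_k) − t_k = 12*(-k - 3)/(k**4 + 12*k**3 + 49*k**2 + 78*k + 40)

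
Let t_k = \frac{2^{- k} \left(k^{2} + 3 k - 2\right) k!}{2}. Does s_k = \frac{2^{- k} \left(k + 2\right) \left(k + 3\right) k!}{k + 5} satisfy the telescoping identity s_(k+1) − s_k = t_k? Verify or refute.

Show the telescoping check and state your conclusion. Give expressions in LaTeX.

Invalid: residual - \frac{3 \cdot 2^{- k} \left(k^{3} + 8 k^{2} + 11 k - 16\right) k!}{2 \left(k + 5\right) \left(k + 6\right)} ≠ 0.

s_(k+1) = (k + 3)*(k + 4)*factorial(k + 1)/(2*2**k*(k + 6))
s_(k+1) − s_k = (k + 3)*(k**3 + 8*k**2 + 13*k - 4)*factorial(k)/(2*2**k*(k + 5)*(k + 6))
(s_(k+1) − s_k) − t_k = -3*(k**3 + 8*k**2 + 11*k - 16)*factorial(k)/(2*2**k*(k + 5)*(k + 6))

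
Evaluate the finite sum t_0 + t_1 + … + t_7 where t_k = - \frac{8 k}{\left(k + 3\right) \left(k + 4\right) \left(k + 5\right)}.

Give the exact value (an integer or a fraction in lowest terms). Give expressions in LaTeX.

Σ = -14/33

t_(k+1)/t_k = (k + 1)*(k + 3)/(k*(k + 6)).
So A=k + 3 and B=k + 6, with C=k.
f must satisfy (k + 3)·f(k+1) − (k + 5)·f(k) = k.
deg f ≤ 2 (via 1,1,1).
A polynomial solution: f(k) = k*(k - 1)/8.
Then R = B(k−1)f/C = (k - 1)*(k + 5)/8, so s_k = R(k)·t_k = k*(1 - k)/((k + 3)*(k + 4)).
s_(k+1) − s_k = -8*k/(k**3 + 12*k**2 + 47*k + 60) = t_k.
Evaluate s at k=8 and k=0: -14/33 and 0; difference -14/33.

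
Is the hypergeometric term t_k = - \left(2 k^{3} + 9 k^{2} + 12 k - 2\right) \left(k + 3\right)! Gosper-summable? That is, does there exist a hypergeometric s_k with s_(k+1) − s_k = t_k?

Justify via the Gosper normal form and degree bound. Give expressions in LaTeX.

The ratio is (2*k**4 + 23*k**3 + 96*k**2 + 165*k + 84)/(2*k**3 + 9*k**2 + 12*k - 2).
Normal form (A,B,C) = (k + 4, 1, k**3 + 9*k**2/2 + 6*k - 1).
f must satisfy (k + 4)·f(k+1) − (1)·f(k) = k**3 + 9*k**2/2 + 6*k - 1.
Bound: deg f ≤ 2.
Solve for f: f(k) = (2*k**2 - k - 2)/2 (degree 2 ≤ 2).
R(k) = B(k−1)·f(k)/C(k) = (2*k**2 - k - 2)/(2*k**3 + 9*k**2 + 12*k - 2); s_k = R·t_k = (-2*k**2 + k + 2)*factorial(k + 3).
Δs = -(2*k**3 + 9*k**2 + 12*k - 2)*factorial(k + 3), as required.

Yes. s_k = \left(- 2 k^{2} + k + 2\right) \left(k + 3\right)!.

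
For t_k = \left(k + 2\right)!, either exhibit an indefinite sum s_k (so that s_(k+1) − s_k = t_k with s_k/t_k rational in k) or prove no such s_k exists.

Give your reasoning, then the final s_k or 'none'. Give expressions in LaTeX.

Step 1: r(k) = k + 3.
So A=k + 3 and B=1, with C=1.
Solve (k + 3)·f(k+1) − (1)·f(k) = 1.
Bound: deg f ≤ -1.
deg f ≤ -1 is impossible — no certificate.

none — t_k is not Gosper-summable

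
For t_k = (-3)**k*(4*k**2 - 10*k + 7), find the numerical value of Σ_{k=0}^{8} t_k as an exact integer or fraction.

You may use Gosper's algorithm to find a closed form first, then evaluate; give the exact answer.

Step 1: r(k) = 3*(-4*k**2 + 2*k - 1)/(4*k**2 - 10*k + 7).
Normal form (A,B,C) = (-3, 1, k**2 - 5*k/2 + 7/4).
Key eq: (-3)·f(k+1) = (1)·f(k) + (k**2 - 5*k/2 + 7/4).
Degrees (0,0,2) ⇒ d ≤ 2.
Solve for f: f(k) = -(k - 2)**2/4 (degree 2 ≤ 2).
Get s_k = R·t_k = (-3)**k*(-k**2 + 4*k - 4) with R(k) = B(k−1)f(k)/C(k) = -(k - 2)**2/(4*k**2 - 10*k + 7).
Check: Δs_k = (-3)**k*(4*k**2 - 10*k + 7). ✓
Sum = s_(9) − s_(0); s_(9) = 964467, s_(0) = -4 ⇒ 964471.

Σ = 964471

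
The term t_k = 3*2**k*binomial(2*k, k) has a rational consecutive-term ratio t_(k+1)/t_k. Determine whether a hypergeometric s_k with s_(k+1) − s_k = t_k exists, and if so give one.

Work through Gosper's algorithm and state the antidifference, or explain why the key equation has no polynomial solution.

none (Gosper's algorithm certifies no s_k)

Compute t_(k+1)/t_k: get 4*(2*k + 1)/(k + 1).
Normal form (A,B,C) = (8*k + 4, k + 1, 1).
Key eq: (8*k + 4)·f(k+1) = (k)·f(k) + (1).
From deg A=1, deg B=1, deg C=0: d=-1.
Bound -1 < 0, so the key equation has no polynomial solution.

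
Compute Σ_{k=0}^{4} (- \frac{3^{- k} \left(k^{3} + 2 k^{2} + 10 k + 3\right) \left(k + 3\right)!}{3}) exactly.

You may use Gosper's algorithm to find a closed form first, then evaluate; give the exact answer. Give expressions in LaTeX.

r(k) = (k**4 + 9*k**3 + 37*k**2 + 84*k + 64)/(3*(k**3 + 2*k**2 + 10*k + 3)) after simplifying.
Factor: A=k/3 + 4/3; B=1; C=k**3 + 2*k**2 + 10*k + 3.
Key eq: (k/3 + 4/3)·f(k+1) = (1)·f(k) + (k**3 + 2*k**2 + 10*k + 3).
Bound: deg f ≤ 2.
Match coefficients ⇒ f(k) = 3*(k**2 - k + 3).
Then R = B(k−1)f/C = 3*(k**2 - k + 3)/(k**3 + 2*k**2 + 10*k + 3), so s_k = R(k)·t_k = -(k**2 - k + 3)*factorial(k + 3)/3**k.
Verify: -(k**3 + 2*k**2 + 10*k + 3)*factorial(k + 3)/(3*3**k) matches t_k.
Telescoping: Σ = s_(5) − s_(0) = -103040/27 − (-18) = -102554/27.

Σ = -102554/27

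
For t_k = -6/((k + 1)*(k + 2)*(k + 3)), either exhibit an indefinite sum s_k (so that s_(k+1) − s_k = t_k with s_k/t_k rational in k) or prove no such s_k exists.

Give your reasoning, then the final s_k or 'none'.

Ratio r(k) = (k + 1)/(k + 4).
Take A(k)=k + 1, B(k)=k + 4, C(k)=1.
Set up (k + 1)·f(k+1) − (k + 3)·f(k) − (1) = 0.
d = 2 from the (1,1,0) case.
Solve for f: f(k) = k*(k + 3)/4 (degree 2 ≤ 2).
Get s_k = R·t_k = 3*k*(-k - 3)/(2*(k + 1)*(k + 2)) with R(k) = B(k−1)f(k)/C(k) = k*(k + 3)**2/4.
Δs = -6/(k**3 + 6*k**2 + 11*k + 6), as required.

s_k = 3*k*(-k - 3)/(2*(k + 1)*(k + 2))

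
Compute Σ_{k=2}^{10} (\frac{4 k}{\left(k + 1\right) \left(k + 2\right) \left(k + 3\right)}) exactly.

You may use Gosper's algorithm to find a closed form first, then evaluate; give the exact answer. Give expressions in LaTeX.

The ratio is (k + 1)**2/(k*(k + 4)).
Gosper form: A/B · C(k+1)/C(k) with A=k + 1, B=k + 4, C=k.
f must satisfy (k + 1)·f(k+1) − (k + 3)·f(k) = k.
Bound: deg f ≤ 2.
Solve for f: f(k) = k*(k - 1)/4 (degree 2 ≤ 2).
R(k) = B(k−1)·f(k)/C(k) = (k - 1)*(k + 3)/4; s_k = R·t_k = k*(k - 1)/((k + 1)*(k + 2)).
Δs = 4*k/(k**3 + 6*k**2 + 11*k + 6), as required.
Sum = s_(11) − s_(2); s_(11) = 55/78, s_(2) = 1/6 ⇒ 7/13.

Σ = 7/13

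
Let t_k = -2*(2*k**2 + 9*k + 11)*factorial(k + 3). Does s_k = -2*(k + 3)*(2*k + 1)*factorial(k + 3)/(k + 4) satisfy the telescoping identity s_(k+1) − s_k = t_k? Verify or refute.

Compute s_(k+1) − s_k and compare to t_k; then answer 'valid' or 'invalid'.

Invalid: residual 2*(2*k**3 + 17*k**2 + 45*k + 43)*factorial(k + 3)/((k + 4)*(k + 5)) ≠ 0.

s_(k+1) = -2*(k + 4)*(2*k + 3)*factorial(k + 4)/(k + 5)
s_(k+1) − s_k = -2*(2*k**4 + 25*k**3 + 115*k**2 + 234*k + 177)*factorial(k + 3)/((k + 4)*(k + 5))
(s_(k+1) − s_k) − t_k = 2*(2*k**3 + 17*k**2 + 45*k + 43)*factorial(k + 3)/((k + 4)*(k + 5))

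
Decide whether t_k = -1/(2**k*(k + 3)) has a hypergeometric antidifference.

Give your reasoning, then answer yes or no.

No — t_k has no hypergeometric antidifference.

t_(k+1)/t_k = (k + 3)/(2*(k + 4)).
Normal form (A,B,C) = (k/2 + 3/2, k + 4, 1).
Key eq: (k/2 + 3/2)·f(k+1) = (k + 3)·f(k) + (1).
From deg A=1, deg B=1, deg C=0: d=-1.
Negative degree bound (-1): no f exists, t_k not Gosper-summable.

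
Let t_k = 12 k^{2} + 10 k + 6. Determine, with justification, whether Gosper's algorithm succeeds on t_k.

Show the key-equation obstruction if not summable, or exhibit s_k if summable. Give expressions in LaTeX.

Yes. s_k = k \left(4 k^{2} - k + 3\right).

r(k) = (6*k**2 + 17*k + 14)/(6*k**2 + 5*k + 3) after simplifying.
A = 1, B = 1, C = k**2 + 5*k/6 + 1/2.
Key eq: (1)·f(k+1) = (1)·f(k) + (k**2 + 5*k/6 + 1/2).
Degrees (0,0,2) ⇒ d ≤ 3.
A polynomial solution: f(k) = k*(4*k**2 - k + 3)/12.
Get s_k = R·t_k = k*(4*k**2 - k + 3) with R(k) = B(k−1)f(k)/C(k) = k*(4*k**2 - k + 3)/(2*(6*k**2 + 5*k + 3)).
Verify: 12*k**2 + 10*k + 6 matches t_k.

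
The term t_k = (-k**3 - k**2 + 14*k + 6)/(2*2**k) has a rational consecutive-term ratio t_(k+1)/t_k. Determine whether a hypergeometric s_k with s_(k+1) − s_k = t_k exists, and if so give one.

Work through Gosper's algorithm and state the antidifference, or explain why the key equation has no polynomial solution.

s_k = (k**3 + 4*k**2 - 3*k - 4)/2**k

Ratio r(k) = (k**3 + 4*k**2 - 9*k - 18)/(2*(k**3 + k**2 - 14*k - 6)).
So A=1/2 and B=1, with C=k**3 + k**2 - 14*k - 6.
Solve (1/2)·f(k+1) − (1)·f(k) = k**3 + k**2 - 14*k - 6.
Degrees (0,0,3) ⇒ d ≤ 3.
A polynomial solution: f(k) = -2*(k**3 + 4*k**2 - 3*k - 4).
Certificate R = B(k−1)f/C = -2*(k**3 + 4*k**2 - 3*k - 4)/(k**3 + k**2 - 14*k - 6) gives s_k = (k**3 + 4*k**2 - 3*k - 4)/2**k.
s_(k+1) − s_k = (-k**3 - k**2 + 14*k + 6)/(2*2**k) = t_k.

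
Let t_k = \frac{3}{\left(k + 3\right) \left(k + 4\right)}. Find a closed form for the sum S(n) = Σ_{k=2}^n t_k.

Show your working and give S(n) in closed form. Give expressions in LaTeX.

S(n) = \frac{3 \left(n - 1\right)}{5 \left(n + 4\right)}

Compute t_(k+1)/t_k: get (k + 3)/(k + 5).
Gosper form: A/B · C(k+1)/C(k) with A=k + 3, B=k + 5, C=1.
Solve (k + 3)·f(k+1) − (k + 4)·f(k) = 1.
From deg A=1, deg B=1, deg C=0: d=1.
Solving with deg f ≤ 1: f(k) = k/3.
Get s_k = R·t_k = k/(k + 3) with R(k) = B(k−1)f(k)/C(k) = k*(k + 4)/3.
Verify: 3/(k**2 + 7*k + 12) matches t_k.
Evaluate: s_(n+1) = (n + 1)/(n + 4); subtract s_(2) = 2/5 ⇒ S(n) = 3*(n - 1)/(5*(n + 4)).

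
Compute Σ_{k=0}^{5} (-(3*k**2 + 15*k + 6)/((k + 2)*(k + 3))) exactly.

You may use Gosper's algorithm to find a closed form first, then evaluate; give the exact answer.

Σ = -27/2

The ratio is (k + 2)*(5*k + (k + 1)**2 + 7)/((k + 4)*(k**2 + 5*k + 2)).
So A=k + 2 and B=k + 4, with C=k**2 + 5*k + 2.
Solve (k + 2)·f(k+1) − (k + 3)·f(k) = k**2 + 5*k + 2.
d = 2 from the (1,1,2) case.
Match coefficients ⇒ f(k) = k**2.
R(k) = B(k−1)·f(k)/C(k) = k**2*(k + 3)/(k**2 + 5*k + 2); s_k = R·t_k = -3*k**2/(k + 2).
Verify: 3*(-k**2 - 5*k - 2)/(k**2 + 5*k + 6) matches t_k.
Sum = s_(6) − s_(0); s_(6) = -27/2, s_(0) = 0 ⇒ -27/2.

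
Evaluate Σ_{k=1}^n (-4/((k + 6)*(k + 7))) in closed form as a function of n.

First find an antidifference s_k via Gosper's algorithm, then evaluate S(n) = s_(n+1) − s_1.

S(n) = -4*n/(7*n + 49)

Compute t_(k+1)/t_k: get (k + 6)/(k + 8).
Normal form (A,B,C) = (k + 6, k + 8, 1).
Set up (k + 6)·f(k+1) − (k + 7)·f(k) − (1) = 0.
deg f ≤ 1 (via 1,1,0).
Solve for f: f(k) = k/6 (degree 1 ≤ 1).
Then R = B(k−1)f/C = k*(k + 7)/6, so s_k = R(k)·t_k = -2*k/(3*k + 18).
Verify: -4/(k**2 + 13*k + 42) matches t_k.
Σ_(k=1)^n t_k = s_(n+1) − s_(1) = (2*(-n - 1)/(3*(n + 7))) − (-2/21), i.e. -4*n/(7*n + 49).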